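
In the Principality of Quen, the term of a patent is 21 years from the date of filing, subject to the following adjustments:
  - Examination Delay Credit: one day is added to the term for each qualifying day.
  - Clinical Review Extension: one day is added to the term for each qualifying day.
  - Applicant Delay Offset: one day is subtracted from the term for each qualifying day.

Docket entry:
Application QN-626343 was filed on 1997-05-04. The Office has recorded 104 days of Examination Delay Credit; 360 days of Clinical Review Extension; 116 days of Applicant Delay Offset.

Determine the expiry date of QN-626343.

April 17, 2019

Base term: filing date + 21 years → 4 May 2018.
Examination Delay Credit: +104 days → 16 August 2018.
Clinical Review Extension: +360 days → 11 August 2019.
Applicant Delay Offset: −116 days → 17 April 2019.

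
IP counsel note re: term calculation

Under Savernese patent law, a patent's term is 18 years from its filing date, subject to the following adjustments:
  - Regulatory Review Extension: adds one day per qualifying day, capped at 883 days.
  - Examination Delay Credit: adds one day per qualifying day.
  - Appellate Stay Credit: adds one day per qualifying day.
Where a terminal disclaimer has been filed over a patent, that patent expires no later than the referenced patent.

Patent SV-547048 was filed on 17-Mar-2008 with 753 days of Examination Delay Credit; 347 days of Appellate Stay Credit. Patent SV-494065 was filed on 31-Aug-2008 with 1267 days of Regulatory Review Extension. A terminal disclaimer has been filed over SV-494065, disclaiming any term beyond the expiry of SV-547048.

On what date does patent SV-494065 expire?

2029-01-30

Natural term of SV-494065:
  Base: filing + 18 years → 31 August 2026.
  Regulatory Review Extension: 1267 days claimed exceeds the 883-day cap, so +883 days → 30 January 2029.
Expiry of referenced patent SV-547048:
  Base: filing + 18 years → 17 March 2026.
  Examination Delay Credit: +753 days → 8 April 2028.
  Appellate Stay Credit: +347 days → 21 March 2029.
Terminal disclaimer: SV-494065 expires on the earlier of 30 January 2029 and 21 March 2029.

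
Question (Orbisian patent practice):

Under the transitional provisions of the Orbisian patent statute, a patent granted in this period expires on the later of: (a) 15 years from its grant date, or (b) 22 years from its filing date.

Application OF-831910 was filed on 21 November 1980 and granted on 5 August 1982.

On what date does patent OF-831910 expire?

(a) grant + 15 years → 5 August 1997.
(b) filing + 22 years → 21 November 2002.
Later of the two: 21 November 2002.

2002-11-21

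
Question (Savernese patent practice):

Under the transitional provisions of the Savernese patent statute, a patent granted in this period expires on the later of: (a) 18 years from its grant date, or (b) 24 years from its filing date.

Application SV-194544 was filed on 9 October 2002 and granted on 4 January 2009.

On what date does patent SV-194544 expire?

2027-01-04

(a) grant + 18 years → 4 January 2027.
(b) filing + 24 years → 9 October 2026.
Later of the two: 4 January 2027.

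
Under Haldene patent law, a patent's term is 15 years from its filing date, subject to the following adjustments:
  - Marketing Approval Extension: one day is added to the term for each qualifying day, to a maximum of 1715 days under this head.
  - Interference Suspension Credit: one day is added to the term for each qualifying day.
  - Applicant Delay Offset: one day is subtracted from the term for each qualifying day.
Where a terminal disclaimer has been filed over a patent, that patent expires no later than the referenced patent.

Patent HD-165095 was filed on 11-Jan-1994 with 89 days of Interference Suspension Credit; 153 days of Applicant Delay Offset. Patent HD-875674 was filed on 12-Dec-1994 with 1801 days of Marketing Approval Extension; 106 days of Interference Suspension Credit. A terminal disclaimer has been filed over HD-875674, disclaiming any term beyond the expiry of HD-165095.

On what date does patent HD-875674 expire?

2008-11-08

Natural term of HD-875674:
  Base: filing + 15 years → 12 December 2009.
  Marketing Approval Extension: 1801 days claimed exceeds the 1715-day cap, so +1715 days → 23 August 2014.
  Interference Suspension Credit: +106 days → 7 December 2014.
Expiry of referenced patent HD-165095:
  Base: filing + 15 years → 11 January 2009.
  Interference Suspension Credit: +89 days → 10 April 2009.
  Applicant Delay Offset: −153 days → 8 November 2008.
Terminal disclaimer: HD-875674 expires on the earlier of 7 December 2014 and 8 November 2008.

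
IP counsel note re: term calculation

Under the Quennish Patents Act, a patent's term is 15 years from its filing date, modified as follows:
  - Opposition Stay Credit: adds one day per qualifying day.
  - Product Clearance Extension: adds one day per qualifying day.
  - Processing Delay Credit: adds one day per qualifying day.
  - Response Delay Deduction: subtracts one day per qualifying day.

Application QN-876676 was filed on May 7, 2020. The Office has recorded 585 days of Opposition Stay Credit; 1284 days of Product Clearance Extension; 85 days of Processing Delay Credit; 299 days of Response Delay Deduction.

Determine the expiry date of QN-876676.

Base term: filing date + 15 years → 7 May 2035.
Opposition Stay Credit: +585 days → 12 December 2036.
Product Clearance Extension: +1284 days → 18 June 2040.
Processing Delay Credit: +85 days → 11 September 2040.
Response Delay Deduction: −299 days → 17 November 2039.

2039-11-17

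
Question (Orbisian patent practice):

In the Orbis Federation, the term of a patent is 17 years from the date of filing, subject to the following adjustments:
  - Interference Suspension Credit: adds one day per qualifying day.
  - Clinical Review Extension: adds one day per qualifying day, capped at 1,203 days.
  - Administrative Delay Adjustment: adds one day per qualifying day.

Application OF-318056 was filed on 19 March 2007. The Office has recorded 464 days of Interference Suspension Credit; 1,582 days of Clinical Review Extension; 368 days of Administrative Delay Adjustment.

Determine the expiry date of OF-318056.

Base term: filing date + 17 years → 19 March 2024.
Interference Suspension Credit: +464 days → 26 June 2025.
Clinical Review Extension: 1582 days claimed exceeds the 1203-day cap, so +1203 days → 11 October 2028.
Administrative Delay Adjustment: +368 days → 14 October 2029.

2029-10-14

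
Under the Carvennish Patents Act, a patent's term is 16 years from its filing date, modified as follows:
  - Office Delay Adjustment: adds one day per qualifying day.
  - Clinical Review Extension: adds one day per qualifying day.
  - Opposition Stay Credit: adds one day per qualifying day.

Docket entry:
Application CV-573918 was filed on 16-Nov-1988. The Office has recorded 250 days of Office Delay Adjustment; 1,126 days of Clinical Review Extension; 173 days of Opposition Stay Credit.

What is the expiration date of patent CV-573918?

Base term: filing date + 16 years → 16 November 2004.
Office Delay Adjustment: +250 days → 24 July 2005.
Clinical Review Extension: +1126 days → 23 August 2008.
Opposition Stay Credit: +173 days → 12 February 2009.

2009-02-12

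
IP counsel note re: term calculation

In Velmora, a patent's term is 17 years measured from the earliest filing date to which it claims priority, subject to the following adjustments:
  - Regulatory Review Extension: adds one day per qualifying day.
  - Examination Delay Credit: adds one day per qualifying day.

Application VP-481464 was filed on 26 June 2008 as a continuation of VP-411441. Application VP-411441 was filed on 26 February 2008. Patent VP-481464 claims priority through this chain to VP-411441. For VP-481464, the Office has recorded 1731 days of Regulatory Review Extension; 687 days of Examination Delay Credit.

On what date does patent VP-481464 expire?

Earliest priority filing: 26 February 2008.
Base term: 26 February 2008 + 17 years → 26 February 2025.
Regulatory Review Extension: +1731 days → 23 November 2029.
Examination Delay Credit: +687 days → 11 October 2031.

October 11, 2031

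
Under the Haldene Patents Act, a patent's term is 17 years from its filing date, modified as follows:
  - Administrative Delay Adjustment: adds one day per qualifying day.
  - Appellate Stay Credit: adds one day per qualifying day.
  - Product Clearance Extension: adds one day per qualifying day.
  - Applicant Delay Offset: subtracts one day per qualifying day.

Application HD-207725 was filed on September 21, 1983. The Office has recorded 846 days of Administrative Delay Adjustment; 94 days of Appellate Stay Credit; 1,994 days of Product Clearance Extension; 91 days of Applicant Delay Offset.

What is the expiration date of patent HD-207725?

2008-07-04

Base term: filing date + 17 years → 21 September 2000.
Administrative Delay Adjustment: +846 days → 15 January 2003.
Appellate Stay Credit: +94 days → 19 April 2003.
Product Clearance Extension: +1994 days → 3 October 2008.
Applicant Delay Offset: −91 days → 4 July 2008.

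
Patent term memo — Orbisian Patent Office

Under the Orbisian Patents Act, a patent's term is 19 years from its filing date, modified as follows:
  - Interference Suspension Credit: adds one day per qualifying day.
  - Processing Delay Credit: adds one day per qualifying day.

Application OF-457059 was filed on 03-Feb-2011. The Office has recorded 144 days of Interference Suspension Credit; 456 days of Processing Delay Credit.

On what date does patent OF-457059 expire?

Base term: filing date + 19 years → 3 February 2030.
Interference Suspension Credit: +144 days → 27 June 2030.
Processing Delay Credit: +456 days → 26 September 2031.

September 26, 2031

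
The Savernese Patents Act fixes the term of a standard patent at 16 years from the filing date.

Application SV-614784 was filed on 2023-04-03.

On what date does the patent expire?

Filing date + 16 years → 3 April 2039.

April 3, 2039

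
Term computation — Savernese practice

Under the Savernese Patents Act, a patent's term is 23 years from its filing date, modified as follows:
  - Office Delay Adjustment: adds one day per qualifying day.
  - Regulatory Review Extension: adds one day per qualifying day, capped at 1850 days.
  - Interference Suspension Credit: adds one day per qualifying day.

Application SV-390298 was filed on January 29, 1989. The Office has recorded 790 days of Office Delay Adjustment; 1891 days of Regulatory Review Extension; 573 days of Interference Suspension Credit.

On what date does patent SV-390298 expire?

Base term: filing date + 23 years → 29 January 2012.
Office Delay Adjustment: +790 days → 29 March 2014.
Regulatory Review Extension: 1891 days claimed exceeds the 1850-day cap, so +1850 days → 22 April 2019.
Interference Suspension Credit: +573 days → 15 November 2020.

November 15, 2020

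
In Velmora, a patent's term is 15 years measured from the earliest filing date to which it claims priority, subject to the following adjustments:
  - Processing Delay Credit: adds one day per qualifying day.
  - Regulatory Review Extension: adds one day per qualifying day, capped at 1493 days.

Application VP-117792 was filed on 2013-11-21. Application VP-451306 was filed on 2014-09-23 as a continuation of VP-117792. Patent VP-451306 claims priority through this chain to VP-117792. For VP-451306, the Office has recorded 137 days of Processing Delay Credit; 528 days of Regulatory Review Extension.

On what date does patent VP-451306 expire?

Earliest priority filing: 21 November 2013.
Base term: 21 November 2013 + 15 years → 21 November 2028.
Processing Delay Credit: +137 days → 7 April 2029.
Regulatory Review Extension: 528 days (within the 1493-day cap) → +528 days → 17 September 2030.

September 17, 2030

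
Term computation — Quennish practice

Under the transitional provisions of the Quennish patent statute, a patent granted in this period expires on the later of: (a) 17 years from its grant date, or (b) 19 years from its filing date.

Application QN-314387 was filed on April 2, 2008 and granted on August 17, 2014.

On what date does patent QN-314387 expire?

(a) grant + 17 years → 17 August 2031.
(b) filing + 19 years → 2 April 2027.
Later of the two: 17 August 2031.

August 17, 2031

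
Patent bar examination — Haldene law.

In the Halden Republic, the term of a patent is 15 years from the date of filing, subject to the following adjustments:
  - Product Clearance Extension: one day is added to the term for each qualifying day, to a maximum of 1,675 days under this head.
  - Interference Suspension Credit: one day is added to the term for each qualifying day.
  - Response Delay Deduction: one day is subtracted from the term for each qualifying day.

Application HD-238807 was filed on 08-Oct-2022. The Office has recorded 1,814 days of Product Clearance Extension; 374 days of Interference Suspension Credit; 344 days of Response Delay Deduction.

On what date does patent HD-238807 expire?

June 9, 2042

Base term: filing date + 15 years → 8 October 2037.
Product Clearance Extension: 1814 days claimed exceeds the 1675-day cap, so +1675 days → 10 May 2042.
Interference Suspension Credit: +374 days → 19 May 2043.
Response Delay Deduction: −344 days → 9 June 2042.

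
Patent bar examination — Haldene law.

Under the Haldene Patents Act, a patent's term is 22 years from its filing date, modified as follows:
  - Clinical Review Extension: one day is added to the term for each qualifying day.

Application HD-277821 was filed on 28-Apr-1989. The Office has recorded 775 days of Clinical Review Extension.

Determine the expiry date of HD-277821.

June 11, 2013

Base term: filing date + 22 years → 28 April 2011.
Clinical Review Extension: +775 days → 11 June 2013.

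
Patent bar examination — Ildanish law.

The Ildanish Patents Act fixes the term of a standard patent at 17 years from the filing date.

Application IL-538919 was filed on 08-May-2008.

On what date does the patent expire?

Filing date + 17 years → 8 May 2025.

May 8, 2025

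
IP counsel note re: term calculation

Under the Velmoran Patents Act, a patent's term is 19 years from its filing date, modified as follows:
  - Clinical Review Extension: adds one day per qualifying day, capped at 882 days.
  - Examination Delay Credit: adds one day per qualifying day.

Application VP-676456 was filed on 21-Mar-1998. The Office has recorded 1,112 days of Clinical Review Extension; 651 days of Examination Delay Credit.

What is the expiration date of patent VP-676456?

Base term: filing date + 19 years → 21 March 2017.
Clinical Review Extension: 1112 days claimed exceeds the 882-day cap, so +882 days → 20 August 2019.
Examination Delay Credit: +651 days → 1 June 2021.

2021-06-01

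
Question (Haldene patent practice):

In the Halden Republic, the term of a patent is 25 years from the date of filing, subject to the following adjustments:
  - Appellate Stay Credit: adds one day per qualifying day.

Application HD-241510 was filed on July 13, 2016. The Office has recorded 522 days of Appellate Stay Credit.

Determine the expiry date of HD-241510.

Base term: filing date + 25 years → 13 July 2041.
Appellate Stay Credit: +522 days → 17 December 2042.

2042-12-17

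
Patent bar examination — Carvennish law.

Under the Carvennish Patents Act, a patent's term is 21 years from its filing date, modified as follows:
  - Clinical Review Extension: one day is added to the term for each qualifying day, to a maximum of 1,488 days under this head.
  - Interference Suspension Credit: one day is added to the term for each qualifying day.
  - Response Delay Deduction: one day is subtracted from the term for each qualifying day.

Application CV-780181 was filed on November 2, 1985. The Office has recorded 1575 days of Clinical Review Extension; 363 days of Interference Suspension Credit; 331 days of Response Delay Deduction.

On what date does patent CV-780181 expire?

2010-12-31

Base term: filing date + 21 years → 2 November 2006.
Clinical Review Extension: 1575 days claimed exceeds the 1488-day cap, so +1488 days → 29 November 2010.
Interference Suspension Credit: +363 days → 27 November 2011.
Response Delay Deduction: −331 days → 31 December 2010.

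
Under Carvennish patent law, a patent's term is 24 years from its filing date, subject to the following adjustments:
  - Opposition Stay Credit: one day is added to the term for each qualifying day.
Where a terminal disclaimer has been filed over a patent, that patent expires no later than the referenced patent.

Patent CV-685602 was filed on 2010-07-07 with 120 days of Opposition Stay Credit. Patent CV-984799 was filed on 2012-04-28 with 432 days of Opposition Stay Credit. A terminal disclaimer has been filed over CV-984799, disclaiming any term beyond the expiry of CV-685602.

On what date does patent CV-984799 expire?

Natural term of CV-984799:
  Base: filing + 24 years → 28 April 2036.
  Opposition Stay Credit: +432 days → 4 July 2037.
Expiry of referenced patent CV-685602:
  Base: filing + 24 years → 7 July 2034.
  Opposition Stay Credit: +120 days → 4 November 2034.
Terminal disclaimer: CV-984799 expires on the earlier of 4 July 2037 and 4 November 2034.

2034-11-04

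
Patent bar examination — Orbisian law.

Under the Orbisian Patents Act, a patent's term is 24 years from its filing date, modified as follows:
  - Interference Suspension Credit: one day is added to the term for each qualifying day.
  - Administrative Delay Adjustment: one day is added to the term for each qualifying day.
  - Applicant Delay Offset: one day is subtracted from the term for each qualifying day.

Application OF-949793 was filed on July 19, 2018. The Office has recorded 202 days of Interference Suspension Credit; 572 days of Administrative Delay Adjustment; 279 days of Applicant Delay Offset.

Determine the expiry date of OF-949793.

2043-11-26

Base term: filing date + 24 years → 19 July 2042.
Interference Suspension Credit: +202 days → 6 February 2043.
Administrative Delay Adjustment: +572 days → 31 August 2044.
Applicant Delay Offset: −279 days → 26 November 2043.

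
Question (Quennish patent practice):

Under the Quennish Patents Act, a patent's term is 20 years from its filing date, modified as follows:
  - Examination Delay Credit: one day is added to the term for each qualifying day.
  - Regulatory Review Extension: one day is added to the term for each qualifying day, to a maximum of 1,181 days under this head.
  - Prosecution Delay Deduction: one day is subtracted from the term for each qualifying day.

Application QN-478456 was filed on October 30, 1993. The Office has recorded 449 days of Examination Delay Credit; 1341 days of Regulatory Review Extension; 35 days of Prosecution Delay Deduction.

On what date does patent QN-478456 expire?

Base term: filing date + 20 years → 30 October 2013.
Examination Delay Credit: +449 days → 22 January 2015.
Regulatory Review Extension: 1341 days claimed exceeds the 1181-day cap, so +1181 days → 17 April 2018.
Prosecution Delay Deduction: −35 days → 13 March 2018.

March 13, 2018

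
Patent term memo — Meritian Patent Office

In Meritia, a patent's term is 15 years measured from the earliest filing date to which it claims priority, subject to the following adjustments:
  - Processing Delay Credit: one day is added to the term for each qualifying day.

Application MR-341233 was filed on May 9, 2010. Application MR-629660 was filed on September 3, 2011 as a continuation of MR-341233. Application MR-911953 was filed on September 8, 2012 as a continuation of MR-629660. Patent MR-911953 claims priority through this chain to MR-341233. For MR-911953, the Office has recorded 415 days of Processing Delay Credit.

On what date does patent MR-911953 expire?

June 28, 2026

Earliest priority filing: 9 May 2010.
Base term: 9 May 2010 + 15 years → 9 May 2025.
Processing Delay Credit: +415 days → 28 June 2026.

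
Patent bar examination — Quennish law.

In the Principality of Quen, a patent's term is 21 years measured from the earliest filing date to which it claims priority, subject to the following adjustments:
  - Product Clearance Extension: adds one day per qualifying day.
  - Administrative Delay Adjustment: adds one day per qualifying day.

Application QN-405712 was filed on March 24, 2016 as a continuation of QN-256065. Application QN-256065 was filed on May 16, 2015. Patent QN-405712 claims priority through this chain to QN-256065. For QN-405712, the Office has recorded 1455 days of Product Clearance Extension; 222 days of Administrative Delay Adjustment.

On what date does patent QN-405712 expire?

Earliest priority filing: 16 May 2015.
Base term: 16 May 2015 + 21 years → 16 May 2036.
Product Clearance Extension: +1455 days → 10 May 2040.
Administrative Delay Adjustment: +222 days → 18 December 2040.

December 18, 2040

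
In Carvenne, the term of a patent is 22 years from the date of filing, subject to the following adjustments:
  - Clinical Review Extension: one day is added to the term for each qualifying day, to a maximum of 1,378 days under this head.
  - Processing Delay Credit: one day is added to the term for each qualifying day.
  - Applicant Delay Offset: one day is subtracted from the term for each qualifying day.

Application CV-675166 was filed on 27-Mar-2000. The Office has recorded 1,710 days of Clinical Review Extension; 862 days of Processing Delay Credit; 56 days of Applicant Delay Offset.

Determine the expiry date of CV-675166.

Base term: filing date + 22 years → 27 March 2022.
Clinical Review Extension: 1710 days claimed exceeds the 1378-day cap, so +1378 days → 3 January 2026.
Processing Delay Credit: +862 days → 14 May 2028.
Applicant Delay Offset: −56 days → 19 March 2028.

March 19, 2028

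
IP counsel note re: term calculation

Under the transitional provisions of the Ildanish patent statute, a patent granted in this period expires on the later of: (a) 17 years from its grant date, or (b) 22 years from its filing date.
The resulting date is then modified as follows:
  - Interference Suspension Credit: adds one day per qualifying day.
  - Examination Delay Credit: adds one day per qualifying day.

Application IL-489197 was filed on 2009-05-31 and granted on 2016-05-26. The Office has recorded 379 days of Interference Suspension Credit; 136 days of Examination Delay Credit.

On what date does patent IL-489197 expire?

October 23, 2034

(a) grant + 17 years → 26 May 2033.
(b) filing + 22 years → 31 May 2031.
Later of the two: 26 May 2033.
Interference Suspension Credit: +379 days → 9 June 2034.
Examination Delay Credit: +136 days → 23 October 2034.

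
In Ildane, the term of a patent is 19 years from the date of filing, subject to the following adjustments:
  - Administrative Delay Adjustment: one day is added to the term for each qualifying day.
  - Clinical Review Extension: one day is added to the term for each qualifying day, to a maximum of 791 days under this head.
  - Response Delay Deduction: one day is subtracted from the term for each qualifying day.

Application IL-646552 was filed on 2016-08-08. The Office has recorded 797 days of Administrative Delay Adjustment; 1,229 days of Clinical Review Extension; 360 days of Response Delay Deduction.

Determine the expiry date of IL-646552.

Base term: filing date + 19 years → 8 August 2035.
Administrative Delay Adjustment: +797 days → 13 October 2037.
Clinical Review Extension: 1229 days claimed exceeds the 791-day cap, so +791 days → 13 December 2039.
Response Delay Deduction: −360 days → 18 December 2038.

December 18, 2038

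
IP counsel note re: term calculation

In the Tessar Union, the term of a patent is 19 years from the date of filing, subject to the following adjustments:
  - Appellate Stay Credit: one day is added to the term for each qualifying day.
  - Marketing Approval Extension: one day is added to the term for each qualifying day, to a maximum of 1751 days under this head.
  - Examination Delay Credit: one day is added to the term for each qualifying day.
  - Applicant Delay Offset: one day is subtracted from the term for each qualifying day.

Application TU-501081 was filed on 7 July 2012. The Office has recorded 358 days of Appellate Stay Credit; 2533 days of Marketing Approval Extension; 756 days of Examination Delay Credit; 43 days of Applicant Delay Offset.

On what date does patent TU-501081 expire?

March 29, 2039

Base term: filing date + 19 years → 7 July 2031.
Appellate Stay Credit: +358 days → 29 June 2032.
Marketing Approval Extension: 2533 days claimed exceeds the 1751-day cap, so +1751 days → 15 April 2037.
Examination Delay Credit: +756 days → 11 May 2039.
Applicant Delay Offset: −43 days → 29 March 2039.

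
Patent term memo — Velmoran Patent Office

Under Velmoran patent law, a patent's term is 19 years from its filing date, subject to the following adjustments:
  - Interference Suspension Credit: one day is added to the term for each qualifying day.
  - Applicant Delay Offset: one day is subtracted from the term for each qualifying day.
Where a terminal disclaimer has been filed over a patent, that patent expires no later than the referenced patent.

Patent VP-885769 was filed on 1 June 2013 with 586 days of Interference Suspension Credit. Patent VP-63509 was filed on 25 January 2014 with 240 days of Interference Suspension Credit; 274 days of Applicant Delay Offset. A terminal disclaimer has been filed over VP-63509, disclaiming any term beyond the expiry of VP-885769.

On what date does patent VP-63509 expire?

2032-12-22

Natural term of VP-63509:
  Base: filing + 19 years → 25 January 2033.
  Interference Suspension Credit: +240 days → 22 September 2033.
  Applicant Delay Offset: −274 days → 22 December 2032.
Expiry of referenced patent VP-885769:
  Base: filing + 19 years → 1 June 2032.
  Interference Suspension Credit: +586 days → 8 January 2034.
Terminal disclaimer: VP-63509 expires on the earlier of 22 December 2032 and 8 January 2034.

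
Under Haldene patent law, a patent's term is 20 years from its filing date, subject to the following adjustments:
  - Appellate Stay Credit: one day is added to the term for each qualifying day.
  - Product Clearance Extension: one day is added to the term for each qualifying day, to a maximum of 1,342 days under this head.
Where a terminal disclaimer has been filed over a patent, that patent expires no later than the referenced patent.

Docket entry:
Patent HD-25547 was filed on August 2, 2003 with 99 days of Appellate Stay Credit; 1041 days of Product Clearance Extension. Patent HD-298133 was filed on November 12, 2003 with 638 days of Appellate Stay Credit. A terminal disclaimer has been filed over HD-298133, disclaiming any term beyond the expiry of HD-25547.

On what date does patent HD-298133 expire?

August 11, 2025

Natural term of HD-298133:
  Base: filing + 20 years → 12 November 2023.
  Appellate Stay Credit: +638 days → 11 August 2025.
Expiry of referenced patent HD-25547:
  Base: filing + 20 years → 2 August 2023.
  Appellate Stay Credit: +99 days → 9 November 2023.
  Product Clearance Extension: 1041 days (within the 1342-day cap) → +1041 days → 15 September 2026.
Terminal disclaimer: HD-298133 expires on the earlier of 11 August 2025 and 15 September 2026.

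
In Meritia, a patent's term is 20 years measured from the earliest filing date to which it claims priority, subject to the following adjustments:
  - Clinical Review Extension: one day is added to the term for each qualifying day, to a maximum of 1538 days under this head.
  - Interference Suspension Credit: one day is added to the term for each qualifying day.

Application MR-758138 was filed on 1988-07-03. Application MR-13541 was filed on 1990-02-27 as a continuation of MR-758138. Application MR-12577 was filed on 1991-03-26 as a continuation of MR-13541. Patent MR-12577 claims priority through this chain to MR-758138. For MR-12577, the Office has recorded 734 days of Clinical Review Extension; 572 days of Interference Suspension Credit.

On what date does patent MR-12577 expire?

January 30, 2012

Earliest priority filing: 3 July 1988.
Base term: 3 July 1988 + 20 years → 3 July 2008.
Clinical Review Extension: 734 days (within the 1538-day cap) → +734 days → 7 July 2010.
Interference Suspension Credit: +572 days → 30 January 2012.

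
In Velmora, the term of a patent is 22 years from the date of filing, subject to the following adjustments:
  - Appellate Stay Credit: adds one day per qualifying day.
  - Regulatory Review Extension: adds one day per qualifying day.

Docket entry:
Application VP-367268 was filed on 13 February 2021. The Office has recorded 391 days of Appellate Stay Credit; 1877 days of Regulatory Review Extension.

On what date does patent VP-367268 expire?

Base term: filing date + 22 years → 13 February 2043.
Appellate Stay Credit: +391 days → 10 March 2044.
Regulatory Review Extension: +1877 days → 30 April 2049.

April 30, 2049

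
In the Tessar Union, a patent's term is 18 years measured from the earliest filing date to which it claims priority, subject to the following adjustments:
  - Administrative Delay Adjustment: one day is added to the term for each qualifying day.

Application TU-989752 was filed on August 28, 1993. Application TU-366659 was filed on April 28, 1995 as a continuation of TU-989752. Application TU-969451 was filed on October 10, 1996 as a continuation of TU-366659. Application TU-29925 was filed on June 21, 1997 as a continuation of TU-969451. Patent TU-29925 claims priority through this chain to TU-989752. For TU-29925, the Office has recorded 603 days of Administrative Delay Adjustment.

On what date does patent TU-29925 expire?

April 22, 2013

Earliest priority filing: 28 August 1993.
Base term: 28 August 1993 + 18 years → 28 August 2011.
Administrative Delay Adjustment: +603 days → 22 April 2013.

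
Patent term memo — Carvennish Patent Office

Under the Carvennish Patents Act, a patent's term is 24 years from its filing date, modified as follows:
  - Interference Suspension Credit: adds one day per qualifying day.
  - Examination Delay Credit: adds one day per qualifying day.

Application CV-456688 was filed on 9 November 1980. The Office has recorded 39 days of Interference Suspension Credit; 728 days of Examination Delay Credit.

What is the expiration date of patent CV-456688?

2006-12-16

Base term: filing date + 24 years → 9 November 2004.
Interference Suspension Credit: +39 days → 18 December 2004.
Examination Delay Credit: +728 days → 16 December 2006.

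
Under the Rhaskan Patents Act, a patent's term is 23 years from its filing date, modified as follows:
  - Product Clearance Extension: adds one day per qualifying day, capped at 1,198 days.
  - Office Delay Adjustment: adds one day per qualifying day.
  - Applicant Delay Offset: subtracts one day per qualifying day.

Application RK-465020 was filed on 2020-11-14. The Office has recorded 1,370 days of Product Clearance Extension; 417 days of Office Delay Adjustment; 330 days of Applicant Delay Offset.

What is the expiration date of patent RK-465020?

2047-05-22

Base term: filing date + 23 years → 14 November 2043.
Product Clearance Extension: 1370 days claimed exceeds the 1198-day cap, so +1198 days → 24 February 2047.
Office Delay Adjustment: +417 days → 16 April 2048.
Applicant Delay Offset: −330 days → 22 May 2047.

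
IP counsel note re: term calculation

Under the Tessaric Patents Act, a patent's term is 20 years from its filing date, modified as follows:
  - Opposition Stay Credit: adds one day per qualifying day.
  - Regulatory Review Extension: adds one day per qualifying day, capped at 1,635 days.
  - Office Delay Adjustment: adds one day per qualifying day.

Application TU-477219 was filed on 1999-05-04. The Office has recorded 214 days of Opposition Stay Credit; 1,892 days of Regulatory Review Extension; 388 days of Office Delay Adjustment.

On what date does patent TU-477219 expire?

2025-06-18

Base term: filing date + 20 years → 4 May 2019.
Opposition Stay Credit: +214 days → 4 December 2019.
Regulatory Review Extension: 1892 days claimed exceeds the 1635-day cap, so +1635 days → 26 May 2024.
Office Delay Adjustment: +388 days → 18 June 2025.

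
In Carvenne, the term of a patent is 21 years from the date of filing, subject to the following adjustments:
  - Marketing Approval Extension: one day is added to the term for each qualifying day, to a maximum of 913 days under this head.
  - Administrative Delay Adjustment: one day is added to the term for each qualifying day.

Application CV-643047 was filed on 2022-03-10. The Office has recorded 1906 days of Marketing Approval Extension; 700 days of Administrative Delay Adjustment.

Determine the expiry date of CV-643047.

Base term: filing date + 21 years → 10 March 2043.
Marketing Approval Extension: 1906 days claimed exceeds the 913-day cap, so +913 days → 8 September 2045.
Administrative Delay Adjustment: +700 days → 9 August 2047.

2047-08-09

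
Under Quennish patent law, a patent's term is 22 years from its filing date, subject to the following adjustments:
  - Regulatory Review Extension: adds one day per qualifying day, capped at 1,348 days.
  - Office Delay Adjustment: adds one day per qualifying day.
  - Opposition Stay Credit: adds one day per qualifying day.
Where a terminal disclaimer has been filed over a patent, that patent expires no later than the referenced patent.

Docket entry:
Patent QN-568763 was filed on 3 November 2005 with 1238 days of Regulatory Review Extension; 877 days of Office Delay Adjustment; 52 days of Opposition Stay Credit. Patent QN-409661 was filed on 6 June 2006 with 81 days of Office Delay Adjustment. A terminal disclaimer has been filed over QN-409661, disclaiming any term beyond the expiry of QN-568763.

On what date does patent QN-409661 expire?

Natural term of QN-409661:
  Base: filing + 22 years → 6 June 2028.
  Office Delay Adjustment: +81 days → 26 August 2028.
Expiry of referenced patent QN-568763:
  Base: filing + 22 years → 3 November 2027.
  Regulatory Review Extension: 1238 days (within the 1348-day cap) → +1238 days → 25 March 2031.
  Office Delay Adjustment: +877 days → 18 August 2033.
  Opposition Stay Credit: +52 days → 9 October 2033.
Terminal disclaimer: QN-409661 expires on the earlier of 26 August 2028 and 9 October 2033.

2028-08-26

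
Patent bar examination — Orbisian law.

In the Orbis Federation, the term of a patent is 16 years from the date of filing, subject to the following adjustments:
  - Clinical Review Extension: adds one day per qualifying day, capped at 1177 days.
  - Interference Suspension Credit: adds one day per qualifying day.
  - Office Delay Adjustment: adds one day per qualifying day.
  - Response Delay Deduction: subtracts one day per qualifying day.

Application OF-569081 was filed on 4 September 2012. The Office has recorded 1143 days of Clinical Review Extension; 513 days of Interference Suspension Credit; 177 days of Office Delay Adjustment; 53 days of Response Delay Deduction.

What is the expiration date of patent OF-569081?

Base term: filing date + 16 years → 4 September 2028.
Clinical Review Extension: 1143 days (within the 1177-day cap) → +1143 days → 22 October 2031.
Interference Suspension Credit: +513 days → 18 March 2033.
Office Delay Adjustment: +177 days → 11 September 2033.
Response Delay Deduction: −53 days → 20 July 2033.

2033-07-20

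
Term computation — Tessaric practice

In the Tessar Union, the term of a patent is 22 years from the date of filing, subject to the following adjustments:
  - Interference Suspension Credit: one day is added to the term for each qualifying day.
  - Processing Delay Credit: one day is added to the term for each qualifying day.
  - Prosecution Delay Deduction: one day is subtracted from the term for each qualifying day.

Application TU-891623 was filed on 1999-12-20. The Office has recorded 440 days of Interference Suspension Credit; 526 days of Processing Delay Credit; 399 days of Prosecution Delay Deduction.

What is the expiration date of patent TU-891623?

July 10, 2023

Base term: filing date + 22 years → 20 December 2021.
Interference Suspension Credit: +440 days → 5 March 2023.
Processing Delay Credit: +526 days → 12 August 2024.
Prosecution Delay Deduction: −399 days → 10 July 2023.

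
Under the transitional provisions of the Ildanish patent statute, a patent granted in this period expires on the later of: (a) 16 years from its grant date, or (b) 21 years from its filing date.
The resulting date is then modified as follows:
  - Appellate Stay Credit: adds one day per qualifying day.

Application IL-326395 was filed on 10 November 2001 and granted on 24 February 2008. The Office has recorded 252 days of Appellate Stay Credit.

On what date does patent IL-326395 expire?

(a) grant + 16 years → 24 February 2024.
(b) filing + 21 years → 10 November 2022.
Later of the two: 24 February 2024.
Appellate Stay Credit: +252 days → 2 November 2024.

2024-11-02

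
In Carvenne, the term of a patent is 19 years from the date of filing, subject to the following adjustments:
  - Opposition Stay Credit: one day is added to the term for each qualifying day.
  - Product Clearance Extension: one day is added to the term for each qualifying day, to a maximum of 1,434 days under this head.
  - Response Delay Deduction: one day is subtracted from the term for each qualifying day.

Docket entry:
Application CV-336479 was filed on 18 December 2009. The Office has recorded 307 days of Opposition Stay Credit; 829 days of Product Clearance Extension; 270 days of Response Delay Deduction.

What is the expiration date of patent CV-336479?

Base term: filing date + 19 years → 18 December 2028.
Opposition Stay Credit: +307 days → 21 October 2029.
Product Clearance Extension: 829 days (within the 1434-day cap) → +829 days → 28 January 2032.
Response Delay Deduction: −270 days → 3 May 2031.

May 3, 2031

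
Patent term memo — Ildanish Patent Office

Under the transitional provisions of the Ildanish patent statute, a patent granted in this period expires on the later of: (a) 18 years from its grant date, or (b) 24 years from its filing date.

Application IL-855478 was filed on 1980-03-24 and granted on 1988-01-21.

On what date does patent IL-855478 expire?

(a) grant + 18 years → 21 January 2006.
(b) filing + 24 years → 24 March 2004.
Later of the two: 21 January 2006.

2006-01-21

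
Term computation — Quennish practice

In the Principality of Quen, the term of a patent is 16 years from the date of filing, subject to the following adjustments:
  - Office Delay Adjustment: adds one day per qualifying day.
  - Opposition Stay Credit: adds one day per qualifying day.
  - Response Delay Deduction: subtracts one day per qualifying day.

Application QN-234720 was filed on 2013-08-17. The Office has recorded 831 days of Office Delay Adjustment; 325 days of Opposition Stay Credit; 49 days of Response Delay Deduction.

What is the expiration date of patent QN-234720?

Base term: filing date + 16 years → 17 August 2029.
Office Delay Adjustment: +831 days → 26 November 2031.
Opposition Stay Credit: +325 days → 16 October 2032.
Response Delay Deduction: −49 days → 28 August 2032.

August 28, 2032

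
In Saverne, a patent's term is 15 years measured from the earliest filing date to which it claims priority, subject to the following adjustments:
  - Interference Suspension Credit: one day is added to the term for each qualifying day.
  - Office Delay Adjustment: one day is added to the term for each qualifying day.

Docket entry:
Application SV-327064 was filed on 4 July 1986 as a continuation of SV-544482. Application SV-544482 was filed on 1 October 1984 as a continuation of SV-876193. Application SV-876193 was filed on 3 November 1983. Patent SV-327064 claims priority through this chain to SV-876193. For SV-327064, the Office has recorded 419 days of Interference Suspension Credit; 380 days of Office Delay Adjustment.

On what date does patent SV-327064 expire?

Earliest priority filing: 3 November 1983.
Base term: 3 November 1983 + 15 years → 3 November 1998.
Interference Suspension Credit: +419 days → 27 December 1999.
Office Delay Adjustment: +380 days → 10 January 2001.

January 10, 2001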